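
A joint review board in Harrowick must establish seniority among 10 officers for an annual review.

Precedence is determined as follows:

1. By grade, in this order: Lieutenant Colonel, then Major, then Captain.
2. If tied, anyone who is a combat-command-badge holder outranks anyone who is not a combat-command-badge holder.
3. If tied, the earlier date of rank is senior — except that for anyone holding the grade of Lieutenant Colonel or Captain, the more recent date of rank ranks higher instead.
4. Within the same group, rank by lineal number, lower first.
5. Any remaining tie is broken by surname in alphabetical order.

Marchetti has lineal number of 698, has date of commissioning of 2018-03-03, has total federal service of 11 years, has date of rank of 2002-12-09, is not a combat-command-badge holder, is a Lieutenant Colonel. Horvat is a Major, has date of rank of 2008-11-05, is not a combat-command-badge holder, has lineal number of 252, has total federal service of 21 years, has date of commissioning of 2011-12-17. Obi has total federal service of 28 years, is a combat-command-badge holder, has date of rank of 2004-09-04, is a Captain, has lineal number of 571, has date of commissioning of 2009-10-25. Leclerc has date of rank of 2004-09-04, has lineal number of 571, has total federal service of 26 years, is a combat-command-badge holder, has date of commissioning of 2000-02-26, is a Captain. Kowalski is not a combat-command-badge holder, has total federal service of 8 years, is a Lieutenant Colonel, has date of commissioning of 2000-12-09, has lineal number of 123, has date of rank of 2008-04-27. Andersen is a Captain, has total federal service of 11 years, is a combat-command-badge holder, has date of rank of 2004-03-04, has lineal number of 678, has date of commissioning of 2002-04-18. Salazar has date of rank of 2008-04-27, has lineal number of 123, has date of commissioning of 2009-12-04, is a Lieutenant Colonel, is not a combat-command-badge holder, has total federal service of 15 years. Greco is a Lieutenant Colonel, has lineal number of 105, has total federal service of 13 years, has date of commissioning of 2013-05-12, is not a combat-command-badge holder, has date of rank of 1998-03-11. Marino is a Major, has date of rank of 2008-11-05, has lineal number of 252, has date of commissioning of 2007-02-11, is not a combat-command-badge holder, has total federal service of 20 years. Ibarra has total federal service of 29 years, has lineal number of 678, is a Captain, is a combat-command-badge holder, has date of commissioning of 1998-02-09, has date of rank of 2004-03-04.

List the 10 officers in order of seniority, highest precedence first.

By grade: Kowalski, Salazar, Marchetti and Greco (Lieutenant Colonel); then Horvat and Marino (Major); then Leclerc, Obi, Andersen and Ibarra (Captain).
Kowalski, Salazar, Marchetti and Greco are each not a combat-command-badge holder, so the next rule applies.
Among Kowalski, Salazar, Marchetti and Greco, by date of rank (later first) (reversed rule for this group): Kowalski and Salazar (2008-04-27) before Marchetti (2002-12-09) before Greco (1998-03-11).
Kowalski and Salazar both have lineal number 123, so the next rule applies.
Among Kowalski and Salazar, alphabetically by surname: Kowalski before Salazar.
Horvat and Marino are each not a combat-command-badge holder, so the next rule applies.
Horvat and Marino both have date of rank 2008-11-05, so the next rule applies.
Horvat and Marino both have lineal number 252, so the next rule applies.
Among Horvat and Marino, alphabetically by surname: Horvat before Marino.
Leclerc, Obi, Andersen and Ibarra are each a combat-command-badge holder, so the next rule applies.
Among Leclerc, Obi, Andersen and Ibarra, by date of rank (later first) (reversed rule for this group): Leclerc and Obi (2004-09-04) before Andersen and Ibarra (2004-03-04).
Leclerc and Obi both have lineal number 571, so the next rule applies.
Among Leclerc and Obi, alphabetically by surname: Leclerc before Obi.
Andersen and Ibarra both have lineal number 678, so the next rule applies.
Among Andersen and Ibarra, alphabetically by surname: Andersen before Ibarra.
Full order: Kowalski, Salazar, Marchetti, Greco, Horvat, Marino, Leclerc, Obi, Andersen, Ibarra.

Kowalski, Salazar, Marchetti, Greco, Horvat, Marino, Leclerc, Obi, Andersen, Ibarra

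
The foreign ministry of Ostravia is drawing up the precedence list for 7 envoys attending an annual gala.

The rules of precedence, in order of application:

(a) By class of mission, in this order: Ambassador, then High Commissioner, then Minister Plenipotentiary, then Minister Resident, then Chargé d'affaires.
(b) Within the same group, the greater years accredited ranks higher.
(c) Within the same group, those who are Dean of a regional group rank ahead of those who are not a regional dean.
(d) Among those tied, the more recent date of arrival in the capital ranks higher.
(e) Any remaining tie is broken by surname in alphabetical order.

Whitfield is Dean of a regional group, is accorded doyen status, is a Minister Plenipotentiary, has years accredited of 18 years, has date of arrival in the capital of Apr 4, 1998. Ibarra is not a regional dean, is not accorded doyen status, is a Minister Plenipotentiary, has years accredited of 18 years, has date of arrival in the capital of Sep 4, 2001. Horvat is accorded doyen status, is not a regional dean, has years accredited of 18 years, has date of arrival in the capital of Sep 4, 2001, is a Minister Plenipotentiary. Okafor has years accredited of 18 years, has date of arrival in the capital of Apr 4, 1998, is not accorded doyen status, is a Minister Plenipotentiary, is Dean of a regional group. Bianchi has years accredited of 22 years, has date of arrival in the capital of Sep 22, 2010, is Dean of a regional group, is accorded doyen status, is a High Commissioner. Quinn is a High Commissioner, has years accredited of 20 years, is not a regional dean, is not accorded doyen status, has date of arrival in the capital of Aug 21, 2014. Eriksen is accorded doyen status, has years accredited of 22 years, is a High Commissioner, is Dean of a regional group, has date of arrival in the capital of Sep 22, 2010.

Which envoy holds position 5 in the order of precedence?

By class of mission: Bianchi, Eriksen and Quinn (High Commissioner); then Okafor, Whitfield, Horvat and Ibarra (Minister Plenipotentiary).
Among Bianchi, Eriksen and Quinn, by years accredited (higher first): Bianchi and Eriksen (22 years) before Quinn (20 years).
Bianchi and Eriksen are each Dean of a regional group, so the next rule applies.
Bianchi and Eriksen both have date of arrival in the capital Sep 22, 2010, so the next rule applies.
Among Bianchi and Eriksen, alphabetically by surname: Bianchi before Eriksen.
Okafor, Whitfield, Horvat and Ibarra all have years accredited 18 years, so the next rule applies.
Among Okafor, Whitfield, Horvat and Ibarra, Dean of a regional group before not a regional dean: Okafor and Whitfield (Dean of a regional group) before Horvat and Ibarra (not a regional dean).
Okafor and Whitfield both have date of arrival in the capital Apr 4, 1998, so the next rule applies.
Among Okafor and Whitfield, alphabetically by surname: Okafor before Whitfield.
Horvat and Ibarra both have date of arrival in the capital Sep 4, 2001, so the next rule applies.
Among Horvat and Ibarra, alphabetically by surname: Horvat before Ibarra.
Order: Bianchi, Eriksen, Quinn, Okafor, Whitfield, Horvat, Ibarra.

Whitfield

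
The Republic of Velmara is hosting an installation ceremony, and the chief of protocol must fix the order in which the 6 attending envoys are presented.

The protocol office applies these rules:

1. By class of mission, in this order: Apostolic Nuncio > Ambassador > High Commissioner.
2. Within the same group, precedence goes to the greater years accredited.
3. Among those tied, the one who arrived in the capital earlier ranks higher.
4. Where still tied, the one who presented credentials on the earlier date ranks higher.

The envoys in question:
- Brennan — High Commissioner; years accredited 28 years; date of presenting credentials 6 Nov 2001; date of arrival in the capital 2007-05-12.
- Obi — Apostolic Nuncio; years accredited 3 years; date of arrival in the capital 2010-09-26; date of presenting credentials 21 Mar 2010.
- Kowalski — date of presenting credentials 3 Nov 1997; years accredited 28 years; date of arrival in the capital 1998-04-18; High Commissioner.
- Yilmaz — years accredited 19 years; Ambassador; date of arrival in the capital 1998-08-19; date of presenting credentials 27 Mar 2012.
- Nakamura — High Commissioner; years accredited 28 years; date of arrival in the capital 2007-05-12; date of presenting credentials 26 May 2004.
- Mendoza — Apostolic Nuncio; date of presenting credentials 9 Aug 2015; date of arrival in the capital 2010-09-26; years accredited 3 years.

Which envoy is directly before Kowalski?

By class of mission: Obi and Mendoza (Apostolic Nuncio); then Yilmaz (Ambassador); then Kowalski, Brennan and Nakamura (High Commissioner).
Obi and Mendoza both have years accredited 3 years, so the next rule applies.
Obi and Mendoza both have date of arrival in the capital 2010-09-26, so the next rule applies.
Among Obi and Mendoza, by date of presenting credentials (earlier first): Obi (21 Mar 2010) before Mendoza (9 Aug 2015).
Kowalski, Brennan and Nakamura all have years accredited 28 years, so the next rule applies.
Among Kowalski, Brennan and Nakamura, by date of arrival in the capital (earlier first): Kowalski (1998-04-18) before Brennan and Nakamura (2007-05-12).
Among Brennan and Nakamura, by date of presenting credentials (earlier first): Brennan (6 Nov 2001) before Nakamura (26 May 2004).
Order: Obi, Mendoza, Yilmaz, Kowalski, Brennan, Nakamura.

Yilmaz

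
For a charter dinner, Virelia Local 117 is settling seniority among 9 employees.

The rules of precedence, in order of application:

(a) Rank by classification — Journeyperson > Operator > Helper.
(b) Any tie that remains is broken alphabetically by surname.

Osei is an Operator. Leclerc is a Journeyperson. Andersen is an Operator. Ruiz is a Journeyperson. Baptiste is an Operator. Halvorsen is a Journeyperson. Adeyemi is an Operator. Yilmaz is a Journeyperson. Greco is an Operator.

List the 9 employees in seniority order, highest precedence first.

Halvorsen, Leclerc, Ruiz, Yilmaz, Adeyemi, Andersen, Baptiste, Greco, Osei

By classification: Halvorsen, Leclerc, Ruiz and Yilmaz (Journeyperson); then Adeyemi, Andersen, Baptiste, Greco and Osei (Operator).
Among Halvorsen, Leclerc, Ruiz and Yilmaz, alphabetically by surname: Halvorsen before Leclerc before Ruiz before Yilmaz.
Among Adeyemi, Andersen, Baptiste, Greco and Osei, alphabetically by surname: Adeyemi before Andersen before Baptiste before Greco before Osei.
Full order: Halvorsen, Leclerc, Ruiz, Yilmaz, Adeyemi, Andersen, Baptiste, Greco, Osei.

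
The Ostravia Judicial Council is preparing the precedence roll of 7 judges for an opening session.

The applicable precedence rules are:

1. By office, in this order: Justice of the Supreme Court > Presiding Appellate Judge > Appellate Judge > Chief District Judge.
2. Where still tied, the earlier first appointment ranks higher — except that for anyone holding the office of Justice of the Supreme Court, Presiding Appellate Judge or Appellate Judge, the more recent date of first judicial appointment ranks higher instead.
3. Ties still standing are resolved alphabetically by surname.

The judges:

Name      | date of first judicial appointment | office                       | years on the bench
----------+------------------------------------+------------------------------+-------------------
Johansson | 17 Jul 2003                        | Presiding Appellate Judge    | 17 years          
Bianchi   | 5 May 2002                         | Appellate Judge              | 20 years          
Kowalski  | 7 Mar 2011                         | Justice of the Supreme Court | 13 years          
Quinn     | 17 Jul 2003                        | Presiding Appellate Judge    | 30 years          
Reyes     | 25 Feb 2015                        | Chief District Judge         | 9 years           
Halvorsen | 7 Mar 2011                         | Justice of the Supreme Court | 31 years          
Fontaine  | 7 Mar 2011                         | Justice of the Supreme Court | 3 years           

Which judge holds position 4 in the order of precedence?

By office: Fontaine, Halvorsen and Kowalski (Justice of the Supreme Court); then Johansson and Quinn (Presiding Appellate Judge); then Bianchi (Appellate Judge); then Reyes (Chief District Judge).
Fontaine, Halvorsen and Kowalski all have date of first judicial appointment 7 Mar 2011, so the next rule applies.
Among Fontaine, Halvorsen and Kowalski, alphabetically by surname: Fontaine before Halvorsen before Kowalski.
Johansson and Quinn both have date of first judicial appointment 17 Jul 2003, so the next rule applies.
Among Johansson and Quinn, alphabetically by surname: Johansson before Quinn.
Order: Fontaine, Halvorsen, Kowalski, Johansson, Quinn, Bianchi, Reyes.

Johansson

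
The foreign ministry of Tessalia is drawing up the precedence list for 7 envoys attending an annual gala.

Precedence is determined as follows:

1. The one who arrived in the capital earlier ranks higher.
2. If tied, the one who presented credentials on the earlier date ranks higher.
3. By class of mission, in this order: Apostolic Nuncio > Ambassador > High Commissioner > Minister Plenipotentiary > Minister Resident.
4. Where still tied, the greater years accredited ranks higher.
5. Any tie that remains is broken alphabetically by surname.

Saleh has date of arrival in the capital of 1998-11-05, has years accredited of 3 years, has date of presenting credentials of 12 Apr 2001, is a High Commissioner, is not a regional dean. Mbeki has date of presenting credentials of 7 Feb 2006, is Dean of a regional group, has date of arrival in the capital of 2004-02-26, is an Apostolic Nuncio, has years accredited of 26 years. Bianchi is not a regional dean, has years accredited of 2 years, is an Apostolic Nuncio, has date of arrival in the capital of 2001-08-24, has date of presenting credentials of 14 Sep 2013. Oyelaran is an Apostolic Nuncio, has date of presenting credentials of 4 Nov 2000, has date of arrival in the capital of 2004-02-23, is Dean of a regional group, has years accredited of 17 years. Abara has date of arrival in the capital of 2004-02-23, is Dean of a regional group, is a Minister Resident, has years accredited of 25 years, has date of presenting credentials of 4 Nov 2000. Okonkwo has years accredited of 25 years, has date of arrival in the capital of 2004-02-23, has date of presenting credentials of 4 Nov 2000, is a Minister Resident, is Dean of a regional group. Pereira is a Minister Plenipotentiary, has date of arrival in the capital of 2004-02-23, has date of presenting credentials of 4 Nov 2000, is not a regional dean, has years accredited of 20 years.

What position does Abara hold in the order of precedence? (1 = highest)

5

By date of arrival in the capital (earlier first): Saleh (1998-11-05); then Bianchi (2001-08-24); then Oyelaran, Pereira, Abara and Okonkwo (each 2004-02-23); then Mbeki (2004-02-26).
Oyelaran, Pereira, Abara and Okonkwo all have date of presenting credentials 4 Nov 2000, so the next rule applies.
Among Oyelaran, Pereira, Abara and Okonkwo, by class of mission: Oyelaran (Apostolic Nuncio) before Pereira (Minister Plenipotentiary) before Abara and Okonkwo (Minister Resident).
Abara and Okonkwo both have years accredited 25 years, so the next rule applies.
Among Abara and Okonkwo, alphabetically by surname: Abara before Okonkwo.
Order: Saleh, Bianchi, Oyelaran, Pereira, Abara, Okonkwo, Mbeki. So position 5.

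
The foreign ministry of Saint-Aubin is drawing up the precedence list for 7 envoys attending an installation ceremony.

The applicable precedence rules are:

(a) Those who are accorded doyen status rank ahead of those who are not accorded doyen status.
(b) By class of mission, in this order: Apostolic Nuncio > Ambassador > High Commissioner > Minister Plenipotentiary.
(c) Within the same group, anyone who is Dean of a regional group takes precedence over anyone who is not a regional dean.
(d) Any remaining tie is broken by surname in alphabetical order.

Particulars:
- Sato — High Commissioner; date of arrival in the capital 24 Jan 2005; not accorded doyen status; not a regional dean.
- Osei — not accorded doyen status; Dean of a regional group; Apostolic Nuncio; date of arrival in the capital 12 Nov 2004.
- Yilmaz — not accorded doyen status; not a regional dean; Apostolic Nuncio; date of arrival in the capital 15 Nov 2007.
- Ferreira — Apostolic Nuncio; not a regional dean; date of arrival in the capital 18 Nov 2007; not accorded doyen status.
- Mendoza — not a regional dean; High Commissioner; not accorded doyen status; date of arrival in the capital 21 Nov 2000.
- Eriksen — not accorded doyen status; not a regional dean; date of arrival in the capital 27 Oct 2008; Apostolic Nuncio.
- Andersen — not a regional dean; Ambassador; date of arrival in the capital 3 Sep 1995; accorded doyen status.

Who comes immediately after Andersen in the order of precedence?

By the first rule: Andersen (accorded doyen status); then Osei, Eriksen, Ferreira, Yilmaz, Mendoza and Sato (each not accorded doyen status).
Among Osei, Eriksen, Ferreira, Yilmaz, Mendoza and Sato, by class of mission: Osei, Eriksen, Ferreira and Yilmaz (Apostolic Nuncio) before Mendoza and Sato (High Commissioner).
Among Osei, Eriksen, Ferreira and Yilmaz, Dean of a regional group before not a regional dean: Osei (Dean of a regional group) before Eriksen, Ferreira and Yilmaz (not a regional dean).
Among Eriksen, Ferreira and Yilmaz, alphabetically by surname: Eriksen before Ferreira before Yilmaz.
Mendoza and Sato are each not a regional dean, so the next rule applies.
Among Mendoza and Sato, alphabetically by surname: Mendoza before Sato.
Order: Andersen, Osei, Eriksen, Ferreira, Yilmaz, Mendoza, Sato.

Osei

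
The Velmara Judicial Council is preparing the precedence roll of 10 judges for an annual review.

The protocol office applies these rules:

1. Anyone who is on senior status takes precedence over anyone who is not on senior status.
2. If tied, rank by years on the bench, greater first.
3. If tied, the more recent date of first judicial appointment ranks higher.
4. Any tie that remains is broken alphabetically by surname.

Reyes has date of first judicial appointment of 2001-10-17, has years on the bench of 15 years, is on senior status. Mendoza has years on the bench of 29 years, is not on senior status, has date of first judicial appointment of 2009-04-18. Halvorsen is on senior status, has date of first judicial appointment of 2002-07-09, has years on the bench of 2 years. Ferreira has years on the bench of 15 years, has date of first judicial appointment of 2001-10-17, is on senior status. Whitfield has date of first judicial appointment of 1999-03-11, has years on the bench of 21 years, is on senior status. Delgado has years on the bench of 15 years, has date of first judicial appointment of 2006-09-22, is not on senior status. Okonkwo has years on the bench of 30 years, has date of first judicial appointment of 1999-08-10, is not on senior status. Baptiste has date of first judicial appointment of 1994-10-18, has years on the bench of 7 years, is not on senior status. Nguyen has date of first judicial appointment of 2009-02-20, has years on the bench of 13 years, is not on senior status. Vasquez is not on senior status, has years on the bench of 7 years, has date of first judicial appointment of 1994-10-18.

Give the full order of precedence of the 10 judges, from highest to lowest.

By the first rule: Whitfield, Ferreira, Reyes and Halvorsen (each on senior status); then Okonkwo, Mendoza, Delgado, Nguyen, Baptiste and Vasquez (each not on senior status).
Among Whitfield, Ferreira, Reyes and Halvorsen, by years on the bench (higher first): Whitfield (21 years) before Ferreira and Reyes (15 years) before Halvorsen (2 years).
Ferreira and Reyes both have date of first judicial appointment 2001-10-17, so the next rule applies.
Among Ferreira and Reyes, alphabetically by surname: Ferreira before Reyes.
Among Okonkwo, Mendoza, Delgado, Nguyen, Baptiste and Vasquez, by years on the bench (higher first): Okonkwo (30 years) before Mendoza (29 years) before Delgado (15 years) before Nguyen (13 years) before Baptiste and Vasquez (7 years).
Baptiste and Vasquez both have date of first judicial appointment 1994-10-18, so the next rule applies.
Among Baptiste and Vasquez, alphabetically by surname: Baptiste before Vasquez.
Full order: Whitfield, Ferreira, Reyes, Halvorsen, Okonkwo, Mendoza, Delgado, Nguyen, Baptiste, Vasquez.

Whitfield, Ferreira, Reyes, Halvorsen, Okonkwo, Mendoza, Delgado, Nguyen, Baptiste, Vasquez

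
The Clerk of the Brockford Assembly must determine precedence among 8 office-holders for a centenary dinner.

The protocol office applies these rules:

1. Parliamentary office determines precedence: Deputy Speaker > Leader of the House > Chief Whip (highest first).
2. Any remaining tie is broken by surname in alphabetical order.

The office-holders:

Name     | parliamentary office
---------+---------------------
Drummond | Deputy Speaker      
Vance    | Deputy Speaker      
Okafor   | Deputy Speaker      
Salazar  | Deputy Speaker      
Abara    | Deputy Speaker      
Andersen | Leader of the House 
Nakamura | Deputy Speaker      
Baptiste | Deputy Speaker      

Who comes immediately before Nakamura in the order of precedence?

Drummond

By parliamentary office: Abara, Baptiste, Drummond, Nakamura, Okafor, Salazar and Vance (Deputy Speaker); then Andersen (Leader of the House).
Among Abara, Baptiste, Drummond, Nakamura, Okafor, Salazar and Vance, alphabetically by surname: Abara before Baptiste before Drummond before Nakamura before Okafor before Salazar before Vance.
Order: Abara, Baptiste, Drummond, Nakamura, Okafor, Salazar, Vance, Andersen.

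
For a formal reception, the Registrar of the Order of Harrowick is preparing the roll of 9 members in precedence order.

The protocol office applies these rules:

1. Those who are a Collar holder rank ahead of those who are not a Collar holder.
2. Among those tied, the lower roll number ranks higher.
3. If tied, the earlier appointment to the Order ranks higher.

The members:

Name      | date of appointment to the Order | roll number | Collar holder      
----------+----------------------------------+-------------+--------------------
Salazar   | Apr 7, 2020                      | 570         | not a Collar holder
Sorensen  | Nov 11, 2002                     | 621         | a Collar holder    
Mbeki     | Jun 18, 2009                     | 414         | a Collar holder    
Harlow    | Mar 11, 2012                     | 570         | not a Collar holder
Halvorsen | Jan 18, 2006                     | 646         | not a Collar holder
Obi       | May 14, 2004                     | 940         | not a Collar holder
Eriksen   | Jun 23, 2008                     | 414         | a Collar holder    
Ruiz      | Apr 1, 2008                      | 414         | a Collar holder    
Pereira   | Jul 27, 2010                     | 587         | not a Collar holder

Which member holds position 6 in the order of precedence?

Salazar

By the first rule: Ruiz, Eriksen, Mbeki and Sorensen (each a Collar holder); then Harlow, Salazar, Pereira, Halvorsen and Obi (each not a Collar holder).
Among Ruiz, Eriksen, Mbeki and Sorensen, by roll number (lower first): Ruiz, Eriksen and Mbeki (414) before Sorensen (621).
Among Ruiz, Eriksen and Mbeki, by date of appointment to the Order (earlier first): Ruiz (Apr 1, 2008) before Eriksen (Jun 23, 2008) before Mbeki (Jun 18, 2009).
Among Harlow, Salazar, Pereira, Halvorsen and Obi, by roll number (lower first): Harlow and Salazar (570) before Pereira (587) before Halvorsen (646) before Obi (940).
Among Harlow and Salazar, by date of appointment to the Order (earlier first): Harlow (Mar 11, 2012) before Salazar (Apr 7, 2020).
Order: Ruiz, Eriksen, Mbeki, Sorensen, Harlow, Salazar, Pereira, Halvorsen, Obi.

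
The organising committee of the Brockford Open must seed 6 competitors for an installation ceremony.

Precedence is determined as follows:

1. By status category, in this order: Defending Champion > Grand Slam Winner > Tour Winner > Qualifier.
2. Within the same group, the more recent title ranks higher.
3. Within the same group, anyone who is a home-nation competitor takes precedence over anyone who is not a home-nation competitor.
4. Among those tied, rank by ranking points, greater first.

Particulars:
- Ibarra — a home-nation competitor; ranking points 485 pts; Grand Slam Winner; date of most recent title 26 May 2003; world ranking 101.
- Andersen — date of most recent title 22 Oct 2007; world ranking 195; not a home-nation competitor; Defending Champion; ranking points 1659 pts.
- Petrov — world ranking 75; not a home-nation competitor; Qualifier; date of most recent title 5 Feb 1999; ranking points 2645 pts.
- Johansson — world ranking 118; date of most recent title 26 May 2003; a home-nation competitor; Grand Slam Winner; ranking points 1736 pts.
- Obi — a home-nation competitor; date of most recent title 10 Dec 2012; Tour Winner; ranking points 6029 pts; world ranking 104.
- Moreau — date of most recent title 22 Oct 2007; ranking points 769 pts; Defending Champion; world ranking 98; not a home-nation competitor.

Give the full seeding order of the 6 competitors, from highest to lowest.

By status category: Andersen and Moreau (Defending Champion); then Johansson and Ibarra (Grand Slam Winner); then Obi (Tour Winner); then Petrov (Qualifier).
Andersen and Moreau both have date of most recent title 22 Oct 2007, so the next rule applies.
Andersen and Moreau are each not a home-nation competitor, so the next rule applies.
Among Andersen and Moreau, by ranking points (higher first): Andersen (1659 pts) before Moreau (769 pts).
Johansson and Ibarra both have date of most recent title 26 May 2003, so the next rule applies.
Johansson and Ibarra are each a home-nation competitor, so the next rule applies.
Among Johansson and Ibarra, by ranking points (higher first): Johansson (1736 pts) before Ibarra (485 pts).
Full order: Andersen, Moreau, Johansson, Ibarra, Obi, Petrov.

Andersen, Moreau, Johansson, Ibarra, Obi, Petrov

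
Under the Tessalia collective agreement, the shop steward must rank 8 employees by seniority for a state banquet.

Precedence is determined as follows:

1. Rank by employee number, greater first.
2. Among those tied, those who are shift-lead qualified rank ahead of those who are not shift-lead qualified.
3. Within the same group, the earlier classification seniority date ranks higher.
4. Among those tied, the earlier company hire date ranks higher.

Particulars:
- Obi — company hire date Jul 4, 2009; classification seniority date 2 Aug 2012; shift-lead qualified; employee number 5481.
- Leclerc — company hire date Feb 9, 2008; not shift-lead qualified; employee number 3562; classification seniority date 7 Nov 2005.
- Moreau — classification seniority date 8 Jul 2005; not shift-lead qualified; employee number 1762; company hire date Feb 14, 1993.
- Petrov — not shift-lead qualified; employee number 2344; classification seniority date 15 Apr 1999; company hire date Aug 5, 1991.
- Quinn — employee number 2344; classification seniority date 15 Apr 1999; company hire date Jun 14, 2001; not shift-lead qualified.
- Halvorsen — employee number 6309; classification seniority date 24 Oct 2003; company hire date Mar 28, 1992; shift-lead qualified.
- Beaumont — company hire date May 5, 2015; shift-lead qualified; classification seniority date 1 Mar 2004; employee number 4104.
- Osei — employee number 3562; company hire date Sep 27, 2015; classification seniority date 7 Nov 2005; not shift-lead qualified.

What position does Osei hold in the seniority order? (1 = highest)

5

By employee number (higher first): Halvorsen (6309); then Obi (5481); then Beaumont (4104); then Leclerc and Osei (both 3562); then Petrov and Quinn (both 2344); then Moreau (1762).
Leclerc and Osei are each not shift-lead qualified, so the next rule applies.
Leclerc and Osei both have classification seniority date 7 Nov 2005, so the next rule applies.
Among Leclerc and Osei, by company hire date (earlier first): Leclerc (Feb 9, 2008) before Osei (Sep 27, 2015).
Petrov and Quinn are each not shift-lead qualified, so the next rule applies.
Petrov and Quinn both have classification seniority date 15 Apr 1999, so the next rule applies.
Among Petrov and Quinn, by company hire date (earlier first): Petrov (Aug 5, 1991) before Quinn (Jun 14, 2001).
Order: Halvorsen, Obi, Beaumont, Leclerc, Osei, Petrov, Quinn, Moreau. So position 5.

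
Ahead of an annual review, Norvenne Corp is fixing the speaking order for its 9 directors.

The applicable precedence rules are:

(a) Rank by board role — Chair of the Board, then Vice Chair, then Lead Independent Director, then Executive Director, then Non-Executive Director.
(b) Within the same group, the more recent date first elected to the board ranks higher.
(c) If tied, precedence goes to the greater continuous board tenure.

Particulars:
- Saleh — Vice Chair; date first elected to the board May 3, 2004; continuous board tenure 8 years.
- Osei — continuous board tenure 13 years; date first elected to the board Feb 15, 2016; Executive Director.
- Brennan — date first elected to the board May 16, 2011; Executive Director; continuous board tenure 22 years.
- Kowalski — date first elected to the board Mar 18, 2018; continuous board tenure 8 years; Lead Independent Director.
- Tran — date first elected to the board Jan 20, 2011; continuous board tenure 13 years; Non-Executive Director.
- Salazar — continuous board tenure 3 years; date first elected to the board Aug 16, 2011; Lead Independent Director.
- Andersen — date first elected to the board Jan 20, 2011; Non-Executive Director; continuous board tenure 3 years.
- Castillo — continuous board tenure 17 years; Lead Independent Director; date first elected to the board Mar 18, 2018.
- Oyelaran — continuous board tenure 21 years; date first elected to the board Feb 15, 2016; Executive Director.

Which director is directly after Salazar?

Oyelaran

By board role: Saleh (Vice Chair); then Castillo, Kowalski and Salazar (Lead Independent Director); then Oyelaran, Osei and Brennan (Executive Director); then Tran and Andersen (Non-Executive Director).
Among Castillo, Kowalski and Salazar, by date first elected to the board (later first): Castillo and Kowalski (Mar 18, 2018) before Salazar (Aug 16, 2011).
Among Castillo and Kowalski, by continuous board tenure (higher first): Castillo (17 years) before Kowalski (8 years).
Among Oyelaran, Osei and Brennan, by date first elected to the board (later first): Oyelaran and Osei (Feb 15, 2016) before Brennan (May 16, 2011).
Among Oyelaran and Osei, by continuous board tenure (higher first): Oyelaran (21 years) before Osei (13 years).
Tran and Andersen both have date first elected to the board Jan 20, 2011, so the next rule applies.
Among Tran and Andersen, by continuous board tenure (higher first): Tran (13 years) before Andersen (3 years).
Order: Saleh, Castillo, Kowalski, Salazar, Oyelaran, Osei, Brennan, Tran, Andersen.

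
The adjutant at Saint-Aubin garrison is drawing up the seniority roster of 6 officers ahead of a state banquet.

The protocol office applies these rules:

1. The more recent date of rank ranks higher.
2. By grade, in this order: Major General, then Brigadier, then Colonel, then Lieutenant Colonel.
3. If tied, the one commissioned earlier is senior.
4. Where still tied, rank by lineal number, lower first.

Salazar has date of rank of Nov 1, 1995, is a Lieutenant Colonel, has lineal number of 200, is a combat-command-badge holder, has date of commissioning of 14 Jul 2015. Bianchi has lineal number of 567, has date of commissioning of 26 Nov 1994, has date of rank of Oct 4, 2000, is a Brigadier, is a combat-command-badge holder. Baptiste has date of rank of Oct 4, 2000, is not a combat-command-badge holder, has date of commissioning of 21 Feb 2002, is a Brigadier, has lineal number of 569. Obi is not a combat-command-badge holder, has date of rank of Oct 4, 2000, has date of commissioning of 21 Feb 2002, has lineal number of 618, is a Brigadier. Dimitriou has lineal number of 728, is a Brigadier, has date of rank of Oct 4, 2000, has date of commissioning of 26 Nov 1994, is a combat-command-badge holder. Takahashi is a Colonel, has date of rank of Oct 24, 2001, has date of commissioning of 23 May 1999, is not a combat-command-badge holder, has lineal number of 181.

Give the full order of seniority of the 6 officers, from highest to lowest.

Takahashi, Bianchi, Dimitriou, Baptiste, Obi, Salazar

By date of rank (later first): Takahashi (Oct 24, 2001); then Bianchi, Dimitriou, Baptiste and Obi (each Oct 4, 2000); then Salazar (Nov 1, 1995).
Bianchi, Dimitriou, Baptiste and Obi are each Brigadier, so the next rule applies.
Among Bianchi, Dimitriou, Baptiste and Obi, by date of commissioning (earlier first): Bianchi and Dimitriou (26 Nov 1994) before Baptiste and Obi (21 Feb 2002).
Among Bianchi and Dimitriou, by lineal number (lower first): Bianchi (567) before Dimitriou (728).
Among Baptiste and Obi, by lineal number (lower first): Baptiste (569) before Obi (618).
Full order: Takahashi, Bianchi, Dimitriou, Baptiste, Obi, Salazar.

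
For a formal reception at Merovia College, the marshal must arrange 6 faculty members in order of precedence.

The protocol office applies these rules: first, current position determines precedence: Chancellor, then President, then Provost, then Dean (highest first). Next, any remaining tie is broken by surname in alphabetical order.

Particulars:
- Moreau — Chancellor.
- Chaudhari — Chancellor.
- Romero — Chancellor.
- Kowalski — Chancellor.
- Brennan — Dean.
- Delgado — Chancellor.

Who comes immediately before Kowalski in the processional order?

By current position: Chaudhari, Delgado, Kowalski, Moreau and Romero (Chancellor); then Brennan (Dean).
Among Chaudhari, Delgado, Kowalski, Moreau and Romero, alphabetically by surname: Chaudhari before Delgado before Kowalski before Moreau before Romero.
Order: Chaudhari, Delgado, Kowalski, Moreau, Romero, Brennan.

Delgado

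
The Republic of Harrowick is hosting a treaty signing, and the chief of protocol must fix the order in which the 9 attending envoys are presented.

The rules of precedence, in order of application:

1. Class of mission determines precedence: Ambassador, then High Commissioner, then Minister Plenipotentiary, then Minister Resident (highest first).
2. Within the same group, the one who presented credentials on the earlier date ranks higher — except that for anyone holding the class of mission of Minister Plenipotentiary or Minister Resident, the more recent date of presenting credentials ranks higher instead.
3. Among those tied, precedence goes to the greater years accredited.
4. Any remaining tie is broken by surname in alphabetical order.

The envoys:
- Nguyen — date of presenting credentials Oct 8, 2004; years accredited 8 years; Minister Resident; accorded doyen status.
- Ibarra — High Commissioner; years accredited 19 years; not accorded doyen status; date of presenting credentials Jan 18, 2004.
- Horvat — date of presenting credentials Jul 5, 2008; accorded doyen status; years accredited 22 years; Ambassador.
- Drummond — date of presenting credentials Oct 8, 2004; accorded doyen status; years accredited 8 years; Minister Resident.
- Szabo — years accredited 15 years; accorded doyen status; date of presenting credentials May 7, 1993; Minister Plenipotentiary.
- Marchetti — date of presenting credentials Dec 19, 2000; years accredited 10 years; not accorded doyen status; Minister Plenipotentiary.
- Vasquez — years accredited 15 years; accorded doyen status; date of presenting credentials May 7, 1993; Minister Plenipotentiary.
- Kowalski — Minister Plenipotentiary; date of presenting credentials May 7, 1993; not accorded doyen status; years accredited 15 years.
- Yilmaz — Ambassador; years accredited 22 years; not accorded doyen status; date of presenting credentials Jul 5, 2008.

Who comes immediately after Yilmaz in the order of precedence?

By class of mission: Horvat and Yilmaz (Ambassador); then Ibarra (High Commissioner); then Marchetti, Kowalski, Szabo and Vasquez (Minister Plenipotentiary); then Drummond and Nguyen (Minister Resident).
Horvat and Yilmaz both have date of presenting credentials Jul 5, 2008, so the next rule applies.
Horvat and Yilmaz both have years accredited 22 years, so the next rule applies.
Among Horvat and Yilmaz, alphabetically by surname: Horvat before Yilmaz.
Among Marchetti, Kowalski, Szabo and Vasquez, by date of presenting credentials (later first) (reversed rule for this group): Marchetti (Dec 19, 2000) before Kowalski, Szabo and Vasquez (May 7, 1993).
Kowalski, Szabo and Vasquez all have years accredited 15 years, so the next rule applies.
Among Kowalski, Szabo and Vasquez, alphabetically by surname: Kowalski before Szabo before Vasquez.
Drummond and Nguyen both have date of presenting credentials Oct 8, 2004, so the next rule applies.
Drummond and Nguyen both have years accredited 8 years, so the next rule applies.
Among Drummond and Nguyen, alphabetically by surname: Drummond before Nguyen.
Order: Horvat, Yilmaz, Ibarra, Marchetti, Kowalski, Szabo, Vasquez, Drummond, Nguyen.

Ibarra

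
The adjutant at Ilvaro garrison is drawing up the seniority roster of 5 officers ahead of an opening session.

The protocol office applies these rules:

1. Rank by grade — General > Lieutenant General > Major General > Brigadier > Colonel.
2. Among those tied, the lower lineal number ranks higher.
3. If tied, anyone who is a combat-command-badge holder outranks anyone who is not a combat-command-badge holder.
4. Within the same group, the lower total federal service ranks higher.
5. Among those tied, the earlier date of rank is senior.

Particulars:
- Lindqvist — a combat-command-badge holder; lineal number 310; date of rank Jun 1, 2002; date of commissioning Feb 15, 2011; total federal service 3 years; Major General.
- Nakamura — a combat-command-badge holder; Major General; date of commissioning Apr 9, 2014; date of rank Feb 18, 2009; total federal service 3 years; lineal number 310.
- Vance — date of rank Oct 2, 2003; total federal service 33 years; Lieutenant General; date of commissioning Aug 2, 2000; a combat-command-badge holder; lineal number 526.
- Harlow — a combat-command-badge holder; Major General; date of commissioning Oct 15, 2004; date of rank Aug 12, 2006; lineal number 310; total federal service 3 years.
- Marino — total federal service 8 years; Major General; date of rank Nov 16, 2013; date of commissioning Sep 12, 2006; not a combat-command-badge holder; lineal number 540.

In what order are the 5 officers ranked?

Vance, Lindqvist, Harlow, Nakamura, Marino

By grade: Vance (Lieutenant General); then Lindqvist, Harlow, Nakamura and Marino (Major General).
Among Lindqvist, Harlow, Nakamura and Marino, by lineal number (lower first): Lindqvist, Harlow and Nakamura (310) before Marino (540).
Lindqvist, Harlow and Nakamura are each a combat-command-badge holder, so the next rule applies.
Lindqvist, Harlow and Nakamura all have total federal service 3 years, so the next rule applies.
Among Lindqvist, Harlow and Nakamura, by date of rank (earlier first): Lindqvist (Jun 1, 2002) before Harlow (Aug 12, 2006) before Nakamura (Feb 18, 2009).
Full order: Vance, Lindqvist, Harlow, Nakamura, Marino.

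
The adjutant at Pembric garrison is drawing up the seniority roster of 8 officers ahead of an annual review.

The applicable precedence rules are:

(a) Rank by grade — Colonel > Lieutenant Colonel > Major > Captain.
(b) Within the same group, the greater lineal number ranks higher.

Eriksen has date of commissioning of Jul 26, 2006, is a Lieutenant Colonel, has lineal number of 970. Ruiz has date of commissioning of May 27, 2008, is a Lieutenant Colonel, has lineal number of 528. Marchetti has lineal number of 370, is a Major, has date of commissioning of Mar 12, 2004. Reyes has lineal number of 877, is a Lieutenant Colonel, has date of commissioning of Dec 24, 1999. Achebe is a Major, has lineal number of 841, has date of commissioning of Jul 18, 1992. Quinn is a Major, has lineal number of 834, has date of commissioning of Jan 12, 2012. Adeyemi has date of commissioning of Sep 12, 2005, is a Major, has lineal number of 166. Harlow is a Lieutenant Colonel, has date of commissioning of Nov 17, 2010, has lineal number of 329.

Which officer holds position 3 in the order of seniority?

By grade: Eriksen, Reyes, Ruiz and Harlow (Lieutenant Colonel); then Achebe, Quinn, Marchetti and Adeyemi (Major).
Among Eriksen, Reyes, Ruiz and Harlow, by lineal number (higher first): Eriksen (970) before Reyes (877) before Ruiz (528) before Harlow (329).
Among Achebe, Quinn, Marchetti and Adeyemi, by lineal number (higher first): Achebe (841) before Quinn (834) before Marchetti (370) before Adeyemi (166).
Order: Eriksen, Reyes, Ruiz, Harlow, Achebe, Quinn, Marchetti, Adeyemi.

Ruiz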